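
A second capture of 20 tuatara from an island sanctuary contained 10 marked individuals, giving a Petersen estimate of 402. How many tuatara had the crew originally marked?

M = 201

From N = M·C/R: M = N·R / C = 402·10 / 20 = 4020 / 20 = 201.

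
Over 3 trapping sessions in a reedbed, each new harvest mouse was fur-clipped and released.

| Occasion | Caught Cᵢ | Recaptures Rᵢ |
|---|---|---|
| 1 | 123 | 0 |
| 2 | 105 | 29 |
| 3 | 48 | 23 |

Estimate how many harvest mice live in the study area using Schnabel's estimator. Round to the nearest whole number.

N ≈ 432

Marked at large before each occasion: Mᵢ = Σⱼ<ᵢ (Cⱼ − Rⱼ) → M1=0, M2=123, M3=199
Σ MᵢCᵢ = 0·123 + 123·105 + 199·48 = 0 + 12915 + 9552 = 22467
Σ Rᵢ = 0 + 29 + 23 = 52
N̂ = 22467 / 52 ≈ 432.1 → 432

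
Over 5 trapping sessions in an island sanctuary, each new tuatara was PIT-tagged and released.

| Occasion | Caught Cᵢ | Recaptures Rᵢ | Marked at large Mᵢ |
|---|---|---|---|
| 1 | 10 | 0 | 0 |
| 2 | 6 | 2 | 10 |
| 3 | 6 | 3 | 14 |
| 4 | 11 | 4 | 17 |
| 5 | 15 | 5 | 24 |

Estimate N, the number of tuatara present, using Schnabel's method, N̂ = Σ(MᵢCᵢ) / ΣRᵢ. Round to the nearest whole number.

Σ MᵢCᵢ = 0·10 + 10·6 + 14·6 + 17·11 + 24·15 = 0 + 60 + 84 + 187 + 360 = 691
Σ Rᵢ = 0 + 2 + 3 + 4 + 5 = 14
N̂ = 691 / 14 ≈ 49.4 → 49

N ≈ 49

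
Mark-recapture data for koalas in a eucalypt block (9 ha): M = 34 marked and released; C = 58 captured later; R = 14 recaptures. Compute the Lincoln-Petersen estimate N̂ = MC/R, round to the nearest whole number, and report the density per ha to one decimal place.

density ≈ 15.7 koalas per ha

N̂ = 34·58/14 = 1972/14 ≈ 140.9 → 141
Density = N̂ / area = 141 / 9 ≈ 15.67 → 15.7 per ha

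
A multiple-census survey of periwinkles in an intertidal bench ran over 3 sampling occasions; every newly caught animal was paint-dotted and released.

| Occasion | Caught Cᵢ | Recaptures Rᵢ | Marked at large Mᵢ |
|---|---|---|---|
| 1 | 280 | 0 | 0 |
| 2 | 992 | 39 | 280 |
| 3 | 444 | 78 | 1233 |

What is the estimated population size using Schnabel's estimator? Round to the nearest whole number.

Σ MᵢCᵢ = 0·280 + 280·992 + 1233·444 = 0 + 277760 + 547452 = 825212
Σ Rᵢ = 0 + 39 + 78 = 117
N̂ = 825212 / 117 ≈ 7053.1 → 7053

N ≈ 7053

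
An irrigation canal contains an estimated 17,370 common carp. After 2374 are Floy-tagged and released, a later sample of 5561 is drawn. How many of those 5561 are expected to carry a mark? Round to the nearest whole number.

Expected recaptures E[R] = M·C / N.
E[R] = 2374 × 5561 / 17370 = 13201814 / 17370 ≈ 760.0 → 760

expected recaptures ≈ 760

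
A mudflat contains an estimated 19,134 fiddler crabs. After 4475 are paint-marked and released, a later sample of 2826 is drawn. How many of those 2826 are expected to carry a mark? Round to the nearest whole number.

expected recaptures ≈ 661

Expected recaptures E[R] = M·C / N.
E[R] = 4475 × 2826 / 19134 = 12646350 / 19134 ≈ 660.9 → 661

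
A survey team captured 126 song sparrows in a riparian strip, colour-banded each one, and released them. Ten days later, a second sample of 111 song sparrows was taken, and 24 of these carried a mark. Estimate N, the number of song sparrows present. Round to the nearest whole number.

Lincoln-Petersen assumes M/N = R/C, so N = M·C / R.
N = (126 × 111) / 24 = 13986 / 24 ≈ 582.8 → 583

N ≈ 583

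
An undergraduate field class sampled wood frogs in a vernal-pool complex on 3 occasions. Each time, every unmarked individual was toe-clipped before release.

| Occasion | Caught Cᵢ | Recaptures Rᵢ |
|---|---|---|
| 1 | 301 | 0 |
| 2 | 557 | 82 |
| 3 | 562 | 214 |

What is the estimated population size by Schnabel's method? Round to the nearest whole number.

N ≈ 2040

Marked at large before each occasion: Mᵢ = Σⱼ<ᵢ (Cⱼ − Rⱼ) → M1=0, M2=301, M3=776
Σ MᵢCᵢ = 0·301 + 301·557 + 776·562 = 0 + 167657 + 436112 = 603769
Σ Rᵢ = 0 + 82 + 214 = 296
N̂ = 603769 / 296 ≈ 2039.8 → 2040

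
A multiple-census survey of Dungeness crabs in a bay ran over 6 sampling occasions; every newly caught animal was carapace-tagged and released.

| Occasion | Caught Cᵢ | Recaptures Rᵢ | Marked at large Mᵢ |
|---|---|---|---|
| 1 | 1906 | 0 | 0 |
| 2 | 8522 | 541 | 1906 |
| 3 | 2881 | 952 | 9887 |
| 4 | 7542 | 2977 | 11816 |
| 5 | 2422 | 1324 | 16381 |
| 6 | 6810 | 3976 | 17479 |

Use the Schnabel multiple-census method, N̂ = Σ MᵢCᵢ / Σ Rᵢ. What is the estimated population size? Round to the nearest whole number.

Σ MᵢCᵢ = 0·1906 + 1906·8522 + 9887·2881 + 11816·7542 + 16381·2422 + 17479·6810 = 0 + 16242932 + 28484447 + 89116272 + 39674782 + 119031990 = 292550423
Σ Rᵢ = 0 + 541 + 952 + 2977 + 1324 + 3976 = 9770
N̂ = 292550423 / 9770 ≈ 29943.7 → 29944

N ≈ 29,944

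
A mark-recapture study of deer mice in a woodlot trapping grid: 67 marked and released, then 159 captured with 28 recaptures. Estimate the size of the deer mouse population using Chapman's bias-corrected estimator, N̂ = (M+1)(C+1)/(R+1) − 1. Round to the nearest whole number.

N̂ = (67+1)(159+1)/(28+1) − 1 = 68·160/29 − 1
= 10880/29 − 1 ≈ 375.2 − 1 ≈ 374.2 → 374

N ≈ 374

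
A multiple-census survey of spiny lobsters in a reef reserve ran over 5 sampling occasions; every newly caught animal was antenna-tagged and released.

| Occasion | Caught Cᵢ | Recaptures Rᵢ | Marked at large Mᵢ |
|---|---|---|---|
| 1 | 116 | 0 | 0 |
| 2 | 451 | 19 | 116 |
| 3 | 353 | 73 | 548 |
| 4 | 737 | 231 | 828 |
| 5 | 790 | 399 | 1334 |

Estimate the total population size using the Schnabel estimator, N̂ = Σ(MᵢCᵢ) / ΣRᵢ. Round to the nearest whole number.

Σ MᵢCᵢ = 0·116 + 116·451 + 548·353 + 828·737 + 1334·790 = 0 + 52316 + 193444 + 610236 + 1053860 = 1909856
Σ Rᵢ = 0 + 19 + 73 + 231 + 399 = 722
N̂ = 1909856 / 722 ≈ 2645.2 → 2645

N ≈ 2645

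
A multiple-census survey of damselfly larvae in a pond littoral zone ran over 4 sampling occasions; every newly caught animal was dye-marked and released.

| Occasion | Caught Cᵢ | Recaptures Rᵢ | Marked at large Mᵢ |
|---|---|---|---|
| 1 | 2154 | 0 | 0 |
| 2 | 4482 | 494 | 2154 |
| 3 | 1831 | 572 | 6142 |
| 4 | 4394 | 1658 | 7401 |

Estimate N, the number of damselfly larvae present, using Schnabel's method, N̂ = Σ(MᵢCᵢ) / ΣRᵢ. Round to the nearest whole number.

Σ MᵢCᵢ = 0·2154 + 2154·4482 + 6142·1831 + 7401·4394 = 0 + 9654228 + 11246002 + 32519994 = 53420224
Σ Rᵢ = 0 + 494 + 572 + 1658 = 2724
N̂ = 53420224 / 2724 ≈ 19610.9 → 19611

N ≈ 19,611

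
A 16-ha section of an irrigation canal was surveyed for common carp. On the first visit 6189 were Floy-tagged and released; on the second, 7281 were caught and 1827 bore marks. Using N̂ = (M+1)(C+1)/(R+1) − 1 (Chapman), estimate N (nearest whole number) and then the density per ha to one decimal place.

density ≈ 1541.1 common carp per ha

N̂ = 6190·7282/1828 − 1 = 45075580/1828 − 1 ≈ 24657.4 → 24657
Density = N̂ / area = 24657 / 16 ≈ 1541.06 → 1541.1 per ha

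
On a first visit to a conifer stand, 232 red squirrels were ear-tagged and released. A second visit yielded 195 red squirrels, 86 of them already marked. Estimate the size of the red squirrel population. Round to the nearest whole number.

N ≈ 526

If marked individuals mix randomly, R/C ≈ M/N, giving N ≈ M·C/R.
N = (232 × 195) / 86 = 45240 / 86 ≈ 526.0 → 526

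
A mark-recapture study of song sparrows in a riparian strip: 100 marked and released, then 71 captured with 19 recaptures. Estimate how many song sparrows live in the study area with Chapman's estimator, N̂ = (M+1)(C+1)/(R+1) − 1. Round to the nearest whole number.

N ≈ 363

N̂ = (100+1)(71+1)/(19+1) − 1 = 101·72/20 − 1
= 7272/20 − 1 ≈ 363.6 − 1 ≈ 362.6 → 363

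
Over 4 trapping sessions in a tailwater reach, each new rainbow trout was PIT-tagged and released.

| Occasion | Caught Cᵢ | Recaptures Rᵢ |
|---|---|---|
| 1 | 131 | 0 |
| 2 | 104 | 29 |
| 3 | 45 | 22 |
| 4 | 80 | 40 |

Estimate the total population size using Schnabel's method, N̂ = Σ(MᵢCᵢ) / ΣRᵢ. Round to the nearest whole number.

Marked at large before each occasion: Mᵢ = Σⱼ<ᵢ (Cⱼ − Rⱼ) → M1=0, M2=131, M3=206, M4=229
Σ MᵢCᵢ = 0·131 + 131·104 + 206·45 + 229·80 = 0 + 13624 + 9270 + 18320 = 41214
Σ Rᵢ = 0 + 29 + 22 + 40 = 91
N̂ = 41214 / 91 ≈ 452.9 → 453

N ≈ 453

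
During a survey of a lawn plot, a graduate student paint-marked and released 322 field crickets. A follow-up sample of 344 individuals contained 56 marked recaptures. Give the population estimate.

N = 1978

Lincoln-Petersen assumes M/N = R/C, so N = M·C / R.
N = (322 × 344) / 56 = 110768 / 56 = 1978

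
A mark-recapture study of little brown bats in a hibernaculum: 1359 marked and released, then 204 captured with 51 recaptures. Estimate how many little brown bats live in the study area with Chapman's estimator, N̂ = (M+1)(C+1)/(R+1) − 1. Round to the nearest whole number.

N ≈ 5361

N̂ = (1359+1)(204+1)/(51+1) − 1 = 1360·205/52 − 1
= 278800/52 − 1 ≈ 5361.5 − 1 ≈ 5360.5 → 5361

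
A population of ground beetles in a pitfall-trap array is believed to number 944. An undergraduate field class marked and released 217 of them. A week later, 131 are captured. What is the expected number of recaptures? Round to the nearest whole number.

expected recaptures ≈ 30

Expected recaptures E[R] = M·C / N.
E[R] = 217 × 131 / 944 = 28427 / 944 ≈ 30.1 → 30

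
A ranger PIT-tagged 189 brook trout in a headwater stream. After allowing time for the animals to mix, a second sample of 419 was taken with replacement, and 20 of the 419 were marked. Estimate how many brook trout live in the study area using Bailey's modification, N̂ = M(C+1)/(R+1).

N = 3780

N̂ = 189·(419+1)/(20+1) = 189·420/21 = 79380/21 = 3780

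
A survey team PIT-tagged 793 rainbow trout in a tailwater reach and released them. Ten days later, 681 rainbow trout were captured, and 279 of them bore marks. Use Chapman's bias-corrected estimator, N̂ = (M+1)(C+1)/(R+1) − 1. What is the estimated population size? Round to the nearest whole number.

N̂ = (793+1)(681+1)/(279+1) − 1 = 794·682/280 − 1
= 541508/280 − 1 ≈ 1934.0 − 1 ≈ 1933.0 → 1933

N ≈ 1933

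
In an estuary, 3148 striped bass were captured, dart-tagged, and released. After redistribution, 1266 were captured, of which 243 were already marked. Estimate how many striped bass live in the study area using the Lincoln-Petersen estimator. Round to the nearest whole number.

N = (3148 × 1266) / 243 = 3985368 / 243 ≈ 16400.7 → 16401

N ≈ 16,401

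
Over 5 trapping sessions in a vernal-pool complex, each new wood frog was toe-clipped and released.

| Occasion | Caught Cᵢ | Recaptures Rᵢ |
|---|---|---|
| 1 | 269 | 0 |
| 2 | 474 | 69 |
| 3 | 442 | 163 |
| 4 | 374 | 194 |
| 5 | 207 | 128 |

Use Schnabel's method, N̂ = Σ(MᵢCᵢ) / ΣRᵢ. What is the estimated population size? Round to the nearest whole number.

N ≈ 1835

Marked at large before each occasion: Mᵢ = Σⱼ<ᵢ (Cⱼ − Rⱼ) → M1=0, M2=269, M3=674, M4=953, M5=1133
Σ MᵢCᵢ = 0·269 + 269·474 + 674·442 + 953·374 + 1133·207 = 0 + 127506 + 297908 + 356422 + 234531 = 1016367
Σ Rᵢ = 0 + 69 + 163 + 194 + 128 = 554
N̂ = 1016367 / 554 ≈ 1834.6 → 1835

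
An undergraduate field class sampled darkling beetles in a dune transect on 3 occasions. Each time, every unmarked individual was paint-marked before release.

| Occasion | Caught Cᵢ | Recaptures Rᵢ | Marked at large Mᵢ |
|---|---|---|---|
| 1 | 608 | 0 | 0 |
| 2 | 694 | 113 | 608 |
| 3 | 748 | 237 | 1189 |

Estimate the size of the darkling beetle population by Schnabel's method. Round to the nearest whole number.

N ≈ 3747

Σ MᵢCᵢ = 0·608 + 608·694 + 1189·748 = 0 + 421952 + 889372 = 1311324
Σ Rᵢ = 0 + 113 + 237 = 350
N̂ = 1311324 / 350 ≈ 3746.6 → 3747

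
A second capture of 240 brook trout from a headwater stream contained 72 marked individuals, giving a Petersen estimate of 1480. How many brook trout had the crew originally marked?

M = 444

From N = M·C/R: M = N·R / C = 1480·72 / 240 = 106560 / 240 = 444.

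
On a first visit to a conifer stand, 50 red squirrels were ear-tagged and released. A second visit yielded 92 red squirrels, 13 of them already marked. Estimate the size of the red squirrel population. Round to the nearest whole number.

N ≈ 354

N = (50 × 92) / 13 = 4600 / 13 ≈ 353.8 → 354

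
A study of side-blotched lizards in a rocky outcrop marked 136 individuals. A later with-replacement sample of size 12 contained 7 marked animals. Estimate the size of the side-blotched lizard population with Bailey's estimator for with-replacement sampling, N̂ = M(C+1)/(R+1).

N̂ = 136·(12+1)/(7+1) = 136·13/8 = 1768/8 = 221

N = 221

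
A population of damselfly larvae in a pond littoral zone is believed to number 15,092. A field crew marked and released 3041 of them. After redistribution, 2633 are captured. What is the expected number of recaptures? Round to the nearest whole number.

The marked fraction of the population is 3041/15092, so in a sample of 2633 expect C·(M/N) marked.
E[R] = 3041 × 2633 / 15092 = 8006953 / 15092 ≈ 530.5 → 531

expected recaptures ≈ 531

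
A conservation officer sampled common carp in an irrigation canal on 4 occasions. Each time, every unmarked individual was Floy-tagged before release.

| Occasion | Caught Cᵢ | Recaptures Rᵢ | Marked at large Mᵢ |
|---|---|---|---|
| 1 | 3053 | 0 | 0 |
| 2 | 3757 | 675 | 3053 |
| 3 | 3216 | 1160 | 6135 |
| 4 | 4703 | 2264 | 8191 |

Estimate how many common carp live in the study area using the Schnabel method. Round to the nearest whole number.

N ≈ 17,010

Σ MᵢCᵢ = 0·3053 + 3053·3757 + 6135·3216 + 8191·4703 = 0 + 11470121 + 19730160 + 38522273 = 69722554
Σ Rᵢ = 0 + 675 + 1160 + 2264 = 4099
N̂ = 69722554 / 4099 ≈ 17009.6 → 17010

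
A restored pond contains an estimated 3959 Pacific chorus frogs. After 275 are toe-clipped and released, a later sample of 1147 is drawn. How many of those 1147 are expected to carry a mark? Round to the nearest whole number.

Expected recaptures E[R] = M·C / N.
E[R] = 275 × 1147 / 3959 = 315425 / 3959 ≈ 79.7 → 80

expected recaptures ≈ 80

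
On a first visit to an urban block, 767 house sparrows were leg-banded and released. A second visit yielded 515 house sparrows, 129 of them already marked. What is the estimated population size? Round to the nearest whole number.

N ≈ 3062

Lincoln-Petersen assumes M/N = R/C, so N = M·C / R.
N = (767 × 515) / 129 = 395005 / 129 ≈ 3062.1 → 3062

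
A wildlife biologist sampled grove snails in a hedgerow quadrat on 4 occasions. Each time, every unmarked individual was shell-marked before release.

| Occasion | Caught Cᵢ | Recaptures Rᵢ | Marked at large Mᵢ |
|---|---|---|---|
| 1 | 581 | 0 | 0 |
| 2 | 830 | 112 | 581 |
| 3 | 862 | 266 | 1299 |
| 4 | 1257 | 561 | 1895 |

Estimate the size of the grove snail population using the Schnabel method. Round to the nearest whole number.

Σ MᵢCᵢ = 0·581 + 581·830 + 1299·862 + 1895·1257 = 0 + 482230 + 1119738 + 2382015 = 3983983
Σ Rᵢ = 0 + 112 + 266 + 561 = 939
N̂ = 3983983 / 939 ≈ 4242.8 → 4243

N ≈ 4243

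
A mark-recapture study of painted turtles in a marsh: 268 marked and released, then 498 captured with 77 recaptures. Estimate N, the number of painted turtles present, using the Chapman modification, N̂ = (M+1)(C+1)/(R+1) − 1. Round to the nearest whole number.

N ≈ 1720

N̂ = (268+1)(498+1)/(77+1) − 1 = 269·499/78 − 1
= 134231/78 − 1 ≈ 1720.9 − 1 ≈ 1719.9 → 1720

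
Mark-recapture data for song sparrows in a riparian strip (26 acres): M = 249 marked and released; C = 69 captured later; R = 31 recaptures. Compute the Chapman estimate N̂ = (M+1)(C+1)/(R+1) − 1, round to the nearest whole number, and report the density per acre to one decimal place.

density ≈ 21.0 song sparrows per acre

N̂ = 250·70/32 − 1 = 17500/32 − 1 ≈ 545.9 → 546
Density = N̂ / area = 546 / 26 = 21.0 per acre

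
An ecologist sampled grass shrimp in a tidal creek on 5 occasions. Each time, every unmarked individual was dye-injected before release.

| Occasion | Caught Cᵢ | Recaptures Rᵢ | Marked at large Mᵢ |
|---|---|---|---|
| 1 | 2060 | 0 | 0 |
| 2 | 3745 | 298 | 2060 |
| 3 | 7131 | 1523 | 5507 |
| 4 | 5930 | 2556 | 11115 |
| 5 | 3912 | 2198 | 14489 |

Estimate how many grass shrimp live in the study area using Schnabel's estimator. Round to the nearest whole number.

N ≈ 25,791

Σ MᵢCᵢ = 0·2060 + 2060·3745 + 5507·7131 + 11115·5930 + 14489·3912 = 0 + 7714700 + 39270417 + 65911950 + 56680968 = 169578035
Σ Rᵢ = 0 + 298 + 1523 + 2556 + 2198 = 6575
N̂ = 169578035 / 6575 ≈ 25791.3 → 25791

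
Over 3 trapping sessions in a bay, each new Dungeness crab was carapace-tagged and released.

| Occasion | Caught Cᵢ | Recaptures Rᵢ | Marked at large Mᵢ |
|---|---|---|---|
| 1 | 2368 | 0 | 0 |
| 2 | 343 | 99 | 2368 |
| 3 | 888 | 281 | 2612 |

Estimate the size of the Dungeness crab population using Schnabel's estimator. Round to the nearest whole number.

N ≈ 8241

Σ MᵢCᵢ = 0·2368 + 2368·343 + 2612·888 = 0 + 812224 + 2319456 = 3131680
Σ Rᵢ = 0 + 99 + 281 = 380
N̂ = 3131680 / 380 ≈ 8241.3 → 8241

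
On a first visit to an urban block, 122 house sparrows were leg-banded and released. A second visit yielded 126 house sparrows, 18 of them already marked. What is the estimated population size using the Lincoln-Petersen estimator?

The marked fraction in the recapture sample should equal the marked fraction in the population: 18/126 = 122/N.
N = (122 × 126) / 18 = 15372 / 18 = 854

N = 854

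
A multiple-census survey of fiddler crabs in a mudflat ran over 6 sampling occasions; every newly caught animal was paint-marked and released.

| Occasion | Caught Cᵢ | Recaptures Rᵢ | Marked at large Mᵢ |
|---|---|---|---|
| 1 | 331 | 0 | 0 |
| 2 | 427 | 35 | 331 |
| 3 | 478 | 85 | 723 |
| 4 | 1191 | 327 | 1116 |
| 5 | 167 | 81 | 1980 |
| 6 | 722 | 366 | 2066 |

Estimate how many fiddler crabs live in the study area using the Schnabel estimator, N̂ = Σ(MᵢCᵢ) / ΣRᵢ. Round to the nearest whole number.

N ≈ 4070

Σ MᵢCᵢ = 0·331 + 331·427 + 723·478 + 1116·1191 + 1980·167 + 2066·722 = 0 + 141337 + 345594 + 1329156 + 330660 + 1491652 = 3638399
Σ Rᵢ = 0 + 35 + 85 + 327 + 81 + 366 = 894
N̂ = 3638399 / 894 ≈ 4069.8 → 4070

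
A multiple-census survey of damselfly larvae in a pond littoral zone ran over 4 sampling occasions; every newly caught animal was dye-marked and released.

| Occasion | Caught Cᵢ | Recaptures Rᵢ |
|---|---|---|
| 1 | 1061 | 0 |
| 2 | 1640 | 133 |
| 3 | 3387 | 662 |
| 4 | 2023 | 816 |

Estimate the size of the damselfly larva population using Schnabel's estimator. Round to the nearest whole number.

N ≈ 13,126

Marked at large before each occasion: Mᵢ = Σⱼ<ᵢ (Cⱼ − Rⱼ) → M1=0, M2=1061, M3=2568, M4=5293
Σ MᵢCᵢ = 0·1061 + 1061·1640 + 2568·3387 + 5293·2023 = 0 + 1740040 + 8697816 + 10707739 = 21145595
Σ Rᵢ = 0 + 133 + 662 + 816 = 1611
N̂ = 21145595 / 1611 ≈ 13125.8 → 13126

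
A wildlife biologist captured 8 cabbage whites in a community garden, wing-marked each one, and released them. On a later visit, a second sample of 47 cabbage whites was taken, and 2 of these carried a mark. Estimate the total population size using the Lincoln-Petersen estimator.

N = (8 × 47) / 2 = 376 / 2 = 188

N = 188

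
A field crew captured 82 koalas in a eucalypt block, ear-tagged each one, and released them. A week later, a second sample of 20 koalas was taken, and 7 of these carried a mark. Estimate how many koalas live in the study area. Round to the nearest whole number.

N ≈ 234

If marked individuals mix randomly, R/C ≈ M/N, giving N ≈ M·C/R.
N = (82 × 20) / 7 = 1640 / 7 ≈ 234.3 → 234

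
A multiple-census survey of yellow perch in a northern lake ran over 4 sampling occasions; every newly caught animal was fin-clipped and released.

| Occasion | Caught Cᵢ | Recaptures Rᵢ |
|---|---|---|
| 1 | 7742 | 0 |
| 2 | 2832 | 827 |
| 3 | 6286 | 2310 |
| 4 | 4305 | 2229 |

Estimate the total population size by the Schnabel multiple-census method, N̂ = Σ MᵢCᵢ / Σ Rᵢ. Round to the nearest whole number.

Marked at large before each occasion: Mᵢ = Σⱼ<ᵢ (Cⱼ − Rⱼ) → M1=0, M2=7742, M3=9747, M4=13723
Σ MᵢCᵢ = 0·7742 + 7742·2832 + 9747·6286 + 13723·4305 = 0 + 21925344 + 61269642 + 59077515 = 142272501
Σ Rᵢ = 0 + 827 + 2310 + 2229 = 5366
N̂ = 142272501 / 5366 ≈ 26513.7 → 26514

N ≈ 26,514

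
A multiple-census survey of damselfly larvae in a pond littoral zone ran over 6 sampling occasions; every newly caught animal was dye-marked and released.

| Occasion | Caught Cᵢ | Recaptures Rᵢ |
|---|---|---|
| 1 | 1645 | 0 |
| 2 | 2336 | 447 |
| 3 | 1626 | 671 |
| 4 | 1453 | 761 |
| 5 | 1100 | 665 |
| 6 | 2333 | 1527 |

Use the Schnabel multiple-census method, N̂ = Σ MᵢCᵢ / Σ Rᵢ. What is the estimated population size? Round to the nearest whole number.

Marked at large before each occasion: Mᵢ = Σⱼ<ᵢ (Cⱼ − Rⱼ) → M1=0, M2=1645, M3=3534, M4=4489, M5=5181, M6=5616
Σ MᵢCᵢ = 0·1645 + 1645·2336 + 3534·1626 + 4489·1453 + 5181·1100 + 5616·2333 = 0 + 3842720 + 5746284 + 6522517 + 5699100 + 13102128 = 34912749
Σ Rᵢ = 0 + 447 + 671 + 761 + 665 + 1527 = 4071
N̂ = 34912749 / 4071 ≈ 8576.0 → 8576

N ≈ 8576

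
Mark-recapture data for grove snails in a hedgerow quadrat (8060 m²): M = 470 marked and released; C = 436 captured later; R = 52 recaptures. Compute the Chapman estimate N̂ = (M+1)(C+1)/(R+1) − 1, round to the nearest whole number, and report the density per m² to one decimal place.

density ≈ 0.5 grove snails per m²

N̂ = 471·437/53 − 1 = 205827/53 − 1 ≈ 3882.5 → 3883
Density = N̂ / area = 3883 / 8060 ≈ 0.48 → 0.5 per m²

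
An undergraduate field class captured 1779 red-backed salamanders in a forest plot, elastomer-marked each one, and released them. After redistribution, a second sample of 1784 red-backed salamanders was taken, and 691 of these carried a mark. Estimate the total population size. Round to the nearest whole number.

The marked fraction in the recapture sample should equal the marked fraction in the population: 691/1784 = 1779/N.
N = (1779 × 1784) / 691 = 3173736 / 691 ≈ 4593.0 → 4593

N ≈ 4593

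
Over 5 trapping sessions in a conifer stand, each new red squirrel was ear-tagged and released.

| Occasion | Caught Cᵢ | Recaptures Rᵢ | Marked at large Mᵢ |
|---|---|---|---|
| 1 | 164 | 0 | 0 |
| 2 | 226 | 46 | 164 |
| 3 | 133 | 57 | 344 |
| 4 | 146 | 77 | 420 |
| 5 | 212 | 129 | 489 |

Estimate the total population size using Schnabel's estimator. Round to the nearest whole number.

N ≈ 802

Σ MᵢCᵢ = 0·164 + 164·226 + 344·133 + 420·146 + 489·212 = 0 + 37064 + 45752 + 61320 + 103668 = 247804
Σ Rᵢ = 0 + 46 + 57 + 77 + 129 = 309
N̂ = 247804 / 309 ≈ 802.0 → 802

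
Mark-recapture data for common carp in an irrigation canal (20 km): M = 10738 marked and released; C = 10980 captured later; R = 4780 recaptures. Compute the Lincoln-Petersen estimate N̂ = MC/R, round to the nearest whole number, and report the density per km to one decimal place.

density ≈ 1233.3 common carp per km

N̂ = 10738·10980/4780 = 117903240/4780 ≈ 24665.9 → 24666
Density = N̂ / area = 24666 / 20 ≈ 1233.30 → 1233.3 per km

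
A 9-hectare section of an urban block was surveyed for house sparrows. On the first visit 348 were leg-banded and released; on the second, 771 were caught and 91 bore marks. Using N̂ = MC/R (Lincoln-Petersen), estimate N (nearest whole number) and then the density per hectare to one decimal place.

N̂ = 348·771/91 = 268308/91 ≈ 2948.4 → 2948
Density = N̂ / area = 2948 / 9 ≈ 327.56 → 327.6 per hectare

density ≈ 327.6 house sparrows per hectare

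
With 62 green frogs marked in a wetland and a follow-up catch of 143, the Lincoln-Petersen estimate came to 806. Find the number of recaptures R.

R = 11

From N = M·C/R: R = M·C / N = 62·143 / 806 = 8866 / 806 = 11.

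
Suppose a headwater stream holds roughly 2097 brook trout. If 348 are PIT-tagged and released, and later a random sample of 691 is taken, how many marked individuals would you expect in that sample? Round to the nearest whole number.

expected recaptures ≈ 115

The marked fraction of the population is 348/2097, so in a sample of 691 expect C·(M/N) marked.
E[R] = 348 × 691 / 2097 = 240468 / 2097 ≈ 114.7 → 115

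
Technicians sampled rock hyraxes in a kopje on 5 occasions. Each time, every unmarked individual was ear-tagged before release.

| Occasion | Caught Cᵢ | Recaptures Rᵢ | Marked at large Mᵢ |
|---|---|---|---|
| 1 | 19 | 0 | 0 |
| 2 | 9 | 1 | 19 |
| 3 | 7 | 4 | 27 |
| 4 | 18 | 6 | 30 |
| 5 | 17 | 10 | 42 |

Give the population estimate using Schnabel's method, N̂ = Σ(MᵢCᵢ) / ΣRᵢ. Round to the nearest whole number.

Σ MᵢCᵢ = 0·19 + 19·9 + 27·7 + 30·18 + 42·17 = 0 + 171 + 189 + 540 + 714 = 1614
Σ Rᵢ = 0 + 1 + 4 + 6 + 10 = 21
N̂ = 1614 / 21 ≈ 76.9 → 77

N ≈ 77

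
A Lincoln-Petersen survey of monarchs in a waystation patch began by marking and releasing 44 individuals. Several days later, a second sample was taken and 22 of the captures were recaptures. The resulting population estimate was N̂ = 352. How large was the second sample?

From N = M·C/R: C = N·R / M = 352·22 / 44 = 7744 / 44 = 176.

C = 176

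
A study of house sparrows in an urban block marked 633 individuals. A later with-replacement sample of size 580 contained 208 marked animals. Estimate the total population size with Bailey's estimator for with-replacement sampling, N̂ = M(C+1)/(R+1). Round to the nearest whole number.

N̂ = 633·(580+1)/(208+1) = 633·581/209 = 367773/209 ≈ 1759.7 → 1760

N ≈ 1760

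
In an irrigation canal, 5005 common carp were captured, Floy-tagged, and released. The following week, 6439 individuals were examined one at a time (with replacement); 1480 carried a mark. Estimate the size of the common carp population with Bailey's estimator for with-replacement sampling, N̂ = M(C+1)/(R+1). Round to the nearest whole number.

N̂ = 5005·(6439+1)/(1480+1) = 5005·6440/1481 = 32232200/1481 ≈ 21763.8 → 21764

N ≈ 21,764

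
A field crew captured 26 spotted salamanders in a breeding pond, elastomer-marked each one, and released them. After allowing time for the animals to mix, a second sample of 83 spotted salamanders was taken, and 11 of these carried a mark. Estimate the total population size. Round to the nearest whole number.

N ≈ 196

The marked fraction in the recapture sample should equal the marked fraction in the population: 11/83 = 26/N.
N = (26 × 83) / 11 = 2158 / 11 ≈ 196.2 → 196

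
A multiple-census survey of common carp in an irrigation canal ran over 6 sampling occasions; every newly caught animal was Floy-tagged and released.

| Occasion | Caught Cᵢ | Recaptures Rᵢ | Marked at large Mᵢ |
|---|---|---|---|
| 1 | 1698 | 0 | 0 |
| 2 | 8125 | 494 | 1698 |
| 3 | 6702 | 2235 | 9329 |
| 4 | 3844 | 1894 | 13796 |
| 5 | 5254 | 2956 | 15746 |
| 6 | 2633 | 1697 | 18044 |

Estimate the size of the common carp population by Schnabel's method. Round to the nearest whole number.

Σ MᵢCᵢ = 0·1698 + 1698·8125 + 9329·6702 + 13796·3844 + 15746·5254 + 18044·2633 = 0 + 13796250 + 62522958 + 53031824 + 82729484 + 47509852 = 259590368
Σ Rᵢ = 0 + 494 + 2235 + 1894 + 2956 + 1697 = 9276
N̂ = 259590368 / 9276 ≈ 27985.2 → 27985

N ≈ 27,985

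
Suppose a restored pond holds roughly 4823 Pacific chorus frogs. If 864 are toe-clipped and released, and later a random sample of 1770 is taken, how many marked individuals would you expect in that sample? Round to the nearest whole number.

The marked fraction of the population is 864/4823, so in a sample of 1770 expect C·(M/N) marked.
E[R] = 864 × 1770 / 4823 = 1529280 / 4823 ≈ 317.1 → 317

expected recaptures ≈ 317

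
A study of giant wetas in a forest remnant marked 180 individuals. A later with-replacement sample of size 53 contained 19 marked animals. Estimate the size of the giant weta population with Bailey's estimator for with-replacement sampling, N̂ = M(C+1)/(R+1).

N̂ = 180·(53+1)/(19+1) = 180·54/20 = 9720/20 = 486

N = 486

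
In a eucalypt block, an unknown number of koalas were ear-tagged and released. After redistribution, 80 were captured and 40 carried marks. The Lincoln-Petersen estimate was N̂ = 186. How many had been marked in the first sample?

M = 93

From N = M·C/R: M = N·R / C = 186·40 / 80 = 7440 / 80 = 93.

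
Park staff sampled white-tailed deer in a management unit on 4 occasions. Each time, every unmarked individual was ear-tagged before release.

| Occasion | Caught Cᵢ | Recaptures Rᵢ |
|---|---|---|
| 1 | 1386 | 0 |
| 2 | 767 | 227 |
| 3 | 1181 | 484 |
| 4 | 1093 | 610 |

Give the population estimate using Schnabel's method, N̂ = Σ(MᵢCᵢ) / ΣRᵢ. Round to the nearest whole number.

Marked at large before each occasion: Mᵢ = Σⱼ<ᵢ (Cⱼ − Rⱼ) → M1=0, M2=1386, M3=1926, M4=2623
Σ MᵢCᵢ = 0·1386 + 1386·767 + 1926·1181 + 2623·1093 = 0 + 1063062 + 2274606 + 2866939 = 6204607
Σ Rᵢ = 0 + 227 + 484 + 610 = 1321
N̂ = 6204607 / 1321 ≈ 4696.9 → 4697

N ≈ 4697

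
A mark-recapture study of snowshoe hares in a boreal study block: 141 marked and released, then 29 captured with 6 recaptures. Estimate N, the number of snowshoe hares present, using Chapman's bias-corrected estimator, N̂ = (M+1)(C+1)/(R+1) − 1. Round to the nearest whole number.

N ≈ 608

N̂ = (141+1)(29+1)/(6+1) − 1 = 142·30/7 − 1
= 4260/7 − 1 ≈ 608.6 − 1 ≈ 607.6 → 608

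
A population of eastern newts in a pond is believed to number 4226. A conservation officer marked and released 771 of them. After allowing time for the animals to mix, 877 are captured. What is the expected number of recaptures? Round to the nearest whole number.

Expected recaptures E[R] = M·C / N.
E[R] = 771 × 877 / 4226 = 676167 / 4226 ≈ 160.0 → 160

expected recaptures ≈ 160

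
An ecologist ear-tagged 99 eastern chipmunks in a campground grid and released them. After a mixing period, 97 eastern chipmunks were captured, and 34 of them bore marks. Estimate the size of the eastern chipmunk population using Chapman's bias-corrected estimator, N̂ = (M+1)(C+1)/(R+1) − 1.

N̂ = (99+1)(97+1)/(34+1) − 1 = 100·98/35 − 1
= 9800/35 − 1 = 280 − 1 = 279

N = 279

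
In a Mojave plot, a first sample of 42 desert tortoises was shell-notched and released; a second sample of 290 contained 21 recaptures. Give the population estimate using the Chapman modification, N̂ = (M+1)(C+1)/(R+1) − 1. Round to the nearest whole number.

N̂ = (42+1)(290+1)/(21+1) − 1 = 43·291/22 − 1
= 12513/22 − 1 ≈ 568.8 − 1 ≈ 567.8 → 568

N ≈ 568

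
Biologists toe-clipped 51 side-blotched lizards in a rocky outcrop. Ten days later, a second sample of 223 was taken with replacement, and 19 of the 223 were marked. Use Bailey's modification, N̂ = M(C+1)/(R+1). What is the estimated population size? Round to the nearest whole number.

N ≈ 571

N̂ = 51·(223+1)/(19+1) = 51·224/20 = 11424/20 ≈ 571.2 → 571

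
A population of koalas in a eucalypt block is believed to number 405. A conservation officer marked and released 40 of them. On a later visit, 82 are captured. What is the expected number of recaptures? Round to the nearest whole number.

expected recaptures ≈ 8

Expected recaptures E[R] = M·C / N.
E[R] = 40 × 82 / 405 = 3280 / 405 ≈ 8.1 → 8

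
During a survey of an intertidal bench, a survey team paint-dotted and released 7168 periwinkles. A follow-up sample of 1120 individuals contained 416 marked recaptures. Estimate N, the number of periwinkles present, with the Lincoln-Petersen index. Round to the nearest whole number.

The marked fraction in the recapture sample should equal the marked fraction in the population: 416/1120 = 7168/N.
N = (7168 × 1120) / 416 = 8028160 / 416 ≈ 19298.46 → 19298

N ≈ 19,298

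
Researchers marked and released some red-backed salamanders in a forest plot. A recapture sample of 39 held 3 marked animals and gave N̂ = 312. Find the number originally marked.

M = 24

From N = M·C/R: M = N·R / C = 312·3 / 39 = 936 / 39 = 24.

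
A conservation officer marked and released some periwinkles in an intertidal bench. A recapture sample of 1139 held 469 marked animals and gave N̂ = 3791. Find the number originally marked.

M = 1561

From N = M·C/R: M = N·R / C = 3791·469 / 1139 = 1777979 / 1139 = 1561.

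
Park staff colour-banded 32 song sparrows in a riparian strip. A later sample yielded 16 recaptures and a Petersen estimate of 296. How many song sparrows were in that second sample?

From N = M·C/R: C = N·R / M = 296·16 / 32 = 4736 / 32 = 148.

C = 148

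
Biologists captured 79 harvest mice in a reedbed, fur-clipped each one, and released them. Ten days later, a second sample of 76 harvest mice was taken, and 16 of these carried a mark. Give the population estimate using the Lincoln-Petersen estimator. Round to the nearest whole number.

N ≈ 375

If marked individuals mix randomly, R/C ≈ M/N, giving N ≈ M·C/R.
N = (79 × 76) / 16 = 6004 / 16 ≈ 375.2 → 375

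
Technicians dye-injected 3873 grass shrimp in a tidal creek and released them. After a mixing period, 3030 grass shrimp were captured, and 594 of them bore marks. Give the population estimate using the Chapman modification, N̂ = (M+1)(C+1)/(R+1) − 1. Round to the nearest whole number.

N̂ = (3873+1)(3030+1)/(594+1) − 1 = 3874·3031/595 − 1
= 11742094/595 − 1 ≈ 19734.6 − 1 ≈ 19733.6 → 19734

N ≈ 19,734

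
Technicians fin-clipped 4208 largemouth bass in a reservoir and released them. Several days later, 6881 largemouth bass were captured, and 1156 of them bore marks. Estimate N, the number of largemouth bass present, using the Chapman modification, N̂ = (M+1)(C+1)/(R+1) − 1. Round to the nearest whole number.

N̂ = (4208+1)(6881+1)/(1156+1) − 1 = 4209·6882/1157 − 1
= 28966338/1157 − 1 ≈ 25035.7 − 1 ≈ 25034.7 → 25035

N ≈ 25,035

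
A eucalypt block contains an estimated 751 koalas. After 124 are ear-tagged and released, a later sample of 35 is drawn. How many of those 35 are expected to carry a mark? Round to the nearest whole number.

The marked fraction of the population is 124/751, so in a sample of 35 expect C·(M/N) marked.
E[R] = 124 × 35 / 751 = 4340 / 751 ≈ 5.8 → 6

expected recaptures ≈ 6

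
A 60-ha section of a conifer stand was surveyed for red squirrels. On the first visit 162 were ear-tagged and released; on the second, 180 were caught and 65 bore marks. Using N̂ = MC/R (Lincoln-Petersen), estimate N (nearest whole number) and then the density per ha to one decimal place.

density ≈ 7.5 red squirrels per ha

N̂ = 162·180/65 = 29160/65 ≈ 448.6 → 449
Density = N̂ / area = 449 / 60 ≈ 7.48 → 7.5 per ha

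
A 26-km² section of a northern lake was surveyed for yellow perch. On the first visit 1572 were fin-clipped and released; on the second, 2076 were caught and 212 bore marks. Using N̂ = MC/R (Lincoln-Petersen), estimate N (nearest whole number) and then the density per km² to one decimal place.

N̂ = 1572·2076/212 = 3263472/212 ≈ 15393.7 → 15394
Density = N̂ / area = 15394 / 26 ≈ 592.08 → 592.1 per km²

density ≈ 592.1 yellow perch per km²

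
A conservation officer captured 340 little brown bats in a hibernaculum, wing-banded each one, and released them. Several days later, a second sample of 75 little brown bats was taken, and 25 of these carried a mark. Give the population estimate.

N = 1020

The marked fraction in the recapture sample should equal the marked fraction in the population: 25/75 = 340/N.
N = (340 × 75) / 25 = 25500 / 25 = 1020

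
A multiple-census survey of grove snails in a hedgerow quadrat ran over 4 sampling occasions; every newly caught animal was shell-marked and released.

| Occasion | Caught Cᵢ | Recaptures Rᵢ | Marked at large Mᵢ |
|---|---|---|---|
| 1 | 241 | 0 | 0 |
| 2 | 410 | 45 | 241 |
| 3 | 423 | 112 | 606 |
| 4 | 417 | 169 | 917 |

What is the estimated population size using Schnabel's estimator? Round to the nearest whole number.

N ≈ 2262

Σ MᵢCᵢ = 0·241 + 241·410 + 606·423 + 917·417 = 0 + 98810 + 256338 + 382389 = 737537
Σ Rᵢ = 0 + 45 + 112 + 169 = 326
N̂ = 737537 / 326 ≈ 2262.4 → 2262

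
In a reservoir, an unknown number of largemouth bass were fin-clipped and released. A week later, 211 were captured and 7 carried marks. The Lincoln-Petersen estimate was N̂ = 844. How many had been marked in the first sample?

From N = M·C/R: M = N·R / C = 844·7 / 211 = 5908 / 211 = 28.

M = 28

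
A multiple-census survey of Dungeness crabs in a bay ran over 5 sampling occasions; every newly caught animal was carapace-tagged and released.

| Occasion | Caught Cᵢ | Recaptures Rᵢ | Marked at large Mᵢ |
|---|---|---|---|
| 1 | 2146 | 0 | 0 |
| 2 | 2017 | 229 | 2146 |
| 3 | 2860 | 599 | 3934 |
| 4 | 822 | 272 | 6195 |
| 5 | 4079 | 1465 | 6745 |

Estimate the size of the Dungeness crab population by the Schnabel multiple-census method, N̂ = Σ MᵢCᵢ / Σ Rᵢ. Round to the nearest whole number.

N ≈ 18,786

Σ MᵢCᵢ = 0·2146 + 2146·2017 + 3934·2860 + 6195·822 + 6745·4079 = 0 + 4328482 + 11251240 + 5092290 + 27512855 = 48184867
Σ Rᵢ = 0 + 229 + 599 + 272 + 1465 = 2565
N̂ = 48184867 / 2565 ≈ 18785.5 → 18786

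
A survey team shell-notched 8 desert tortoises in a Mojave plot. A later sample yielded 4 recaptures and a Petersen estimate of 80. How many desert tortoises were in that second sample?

From N = M·C/R: C = N·R / M = 80·4 / 8 = 320 / 8 = 40.

C = 40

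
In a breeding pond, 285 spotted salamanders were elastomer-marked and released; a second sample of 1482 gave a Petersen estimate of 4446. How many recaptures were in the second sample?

From N = M·C/R: R = M·C / N = 285·1482 / 4446 = 422370 / 4446 = 95.

R = 95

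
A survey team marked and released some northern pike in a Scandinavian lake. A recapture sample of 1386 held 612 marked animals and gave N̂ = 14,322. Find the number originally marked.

From N = M·C/R: M = N·R / C = 14322·612 / 1386 = 8765064 / 1386 = 6324.

M = 6324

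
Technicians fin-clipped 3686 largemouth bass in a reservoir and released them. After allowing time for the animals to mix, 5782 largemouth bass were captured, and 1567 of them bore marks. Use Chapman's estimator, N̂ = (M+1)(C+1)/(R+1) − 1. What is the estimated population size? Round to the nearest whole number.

N̂ = (3686+1)(5782+1)/(1567+1) − 1 = 3687·5783/1568 − 1
= 21321921/1568 − 1 ≈ 13598.2 − 1 ≈ 13597.2 → 13597

N ≈ 13,597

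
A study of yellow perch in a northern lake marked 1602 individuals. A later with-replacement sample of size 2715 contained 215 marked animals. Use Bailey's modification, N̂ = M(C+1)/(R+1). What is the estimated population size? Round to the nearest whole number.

N ≈ 20,144

N̂ = 1602·(2715+1)/(215+1) = 1602·2716/216 = 4351032/216 ≈ 20143.7 → 20144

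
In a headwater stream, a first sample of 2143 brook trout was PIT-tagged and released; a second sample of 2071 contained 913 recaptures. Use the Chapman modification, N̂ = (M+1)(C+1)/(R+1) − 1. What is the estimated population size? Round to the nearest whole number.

N̂ = (2143+1)(2071+1)/(913+1) − 1 = 2144·2072/914 − 1
= 4442368/914 − 1 ≈ 4860.4 − 1 ≈ 4859.4 → 4859

N ≈ 4859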